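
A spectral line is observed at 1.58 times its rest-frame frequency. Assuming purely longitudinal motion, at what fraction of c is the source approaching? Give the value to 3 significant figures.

β ≈ 0.428

f_obs/f_src = √((1+β)/(1−β)) = 1.58  ⇒  (1+β)/(1−β) = 2.4964
β = |1 − D²|/(1 + D²) = |1 − 2.4964|/(1 + 2.4964) = 0.428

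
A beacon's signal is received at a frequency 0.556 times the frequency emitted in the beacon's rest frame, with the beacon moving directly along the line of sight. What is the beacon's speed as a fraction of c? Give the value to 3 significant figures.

β ≈ 0.528

f_obs/f_src = √((1−β)/(1+β)) = 0.556  ⇒  (1−β)/(1+β) = 0.30914
β = |1 − D²|/(1 + D²) = |1 − 0.30914|/(1 + 0.30914) = 0.528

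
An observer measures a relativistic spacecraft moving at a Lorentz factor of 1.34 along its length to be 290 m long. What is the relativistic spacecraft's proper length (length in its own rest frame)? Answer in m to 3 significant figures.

L₀ ≈ 389 m

γ = 1.34 (given)
L₀ = γL = 1.34 × 290 = 389 m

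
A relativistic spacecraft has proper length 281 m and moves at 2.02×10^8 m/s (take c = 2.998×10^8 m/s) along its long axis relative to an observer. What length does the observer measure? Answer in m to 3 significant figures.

β = v/c = 2.02×10^8 / 2.998×10^8 = 0.67378
γ = 1/√(1 − 0.67378²) = 1.3533
Length contraction: L = L₀/γ = 281/1.3533 = 208 m

L ≈ 208 m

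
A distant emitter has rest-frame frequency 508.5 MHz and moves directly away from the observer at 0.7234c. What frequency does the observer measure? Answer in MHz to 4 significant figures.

f_obs ≈ 203.7 MHz

Relativistic Doppler: f_obs = f_src √((1−β)/(1+β))
= 508.5 × √(0.276600/1.72340) = 508.5 × 0.400620 = 203.7 MHz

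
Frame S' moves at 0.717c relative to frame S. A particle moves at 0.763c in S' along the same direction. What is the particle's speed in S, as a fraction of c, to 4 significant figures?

u ≈ 0.9566c

Relativistic velocity addition: u = (u' + v)/(1 + u'v/c²)
= (0.763 + 0.717)/(1 + 0.763×0.717) = 1.480/1.54707 = 0.9566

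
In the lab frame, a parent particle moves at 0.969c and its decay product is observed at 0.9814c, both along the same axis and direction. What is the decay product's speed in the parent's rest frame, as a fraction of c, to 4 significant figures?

Inverse velocity addition: u' = (u − v)/(1 − uv/c²)
= (0.9814 − 0.969)/(1 − 0.9814×0.969) = 0.01240/0.0490234 = 0.2529

u' ≈ 0.2529c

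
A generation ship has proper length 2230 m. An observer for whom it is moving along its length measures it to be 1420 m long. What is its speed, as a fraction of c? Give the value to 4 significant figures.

γ = L₀/L = 2230/1420 = 1.57042
β = √(1 − 1/γ²) = 0.7711

β ≈ 0.7711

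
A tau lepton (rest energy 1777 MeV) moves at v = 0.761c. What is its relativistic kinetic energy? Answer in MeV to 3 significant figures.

γ = 1/√(1 − 0.761²) = 1.5414
K = (γ − 1)m₀c² = (1.5414 − 1) × 1777 MeV = 0.54142 × 1777 MeV = 962 MeV

K ≈ 962 MeV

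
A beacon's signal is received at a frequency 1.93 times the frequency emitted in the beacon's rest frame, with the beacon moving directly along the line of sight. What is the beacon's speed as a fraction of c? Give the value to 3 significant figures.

f_obs/f_src = √((1+β)/(1−β)) = 1.93  ⇒  (1+β)/(1−β) = 3.7249
β = |1 − D²|/(1 + D²) = |1 − 3.7249|/(1 + 3.7249) = 0.577

β ≈ 0.577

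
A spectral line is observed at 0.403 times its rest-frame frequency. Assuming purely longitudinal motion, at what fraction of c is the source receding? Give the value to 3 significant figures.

f_obs/f_src = √((1−β)/(1+β)) = 0.403  ⇒  (1−β)/(1+β) = 0.16241
β = |1 − D²|/(1 + D²) = |1 − 0.16241|/(1 + 0.16241) = 0.721

β ≈ 0.721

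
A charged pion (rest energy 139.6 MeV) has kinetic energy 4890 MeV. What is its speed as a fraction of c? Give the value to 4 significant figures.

β ≈ 0.9996

γ = 1 + K/(m₀c²) = 1 + 4890/139.6 = 36.0287
β = √(1 − 1/γ²) = 0.9996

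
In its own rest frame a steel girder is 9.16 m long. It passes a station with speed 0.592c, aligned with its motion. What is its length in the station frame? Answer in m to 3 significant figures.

L ≈ 7.38 m

γ = 1/√(1 − 0.592²) = 1.2408
Length contraction: L = L₀/γ = 9.16/1.2408 = 7.38 m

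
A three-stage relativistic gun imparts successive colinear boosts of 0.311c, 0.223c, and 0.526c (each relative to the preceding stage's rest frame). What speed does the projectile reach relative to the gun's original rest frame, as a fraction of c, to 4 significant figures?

Compose boost 2: (0.223 + 0.311)/(1 + 0.223×0.311) = 0.5340/1.06935 = 0.499367
Compose boost 3: (0.526 + 0.499367)/(1 + 0.526×0.499367) = 1.02537/1.26267 = 0.8121

u ≈ 0.8121c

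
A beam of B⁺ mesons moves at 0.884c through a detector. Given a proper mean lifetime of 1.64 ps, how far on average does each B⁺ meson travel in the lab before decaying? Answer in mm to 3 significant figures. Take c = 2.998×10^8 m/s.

d ≈ 0.930 mm

γ = 1/√(1 − 0.884²) = 2.1391
Dilated lifetime: Δt = γτ₀ = 2.1391 × 1.64 ps = 3.5081 ps
d = vΔt = 0.884c × 3.5081 ps = 2.6502×10^8 m/s × 3.5081×10^-12 s = 0.930 mm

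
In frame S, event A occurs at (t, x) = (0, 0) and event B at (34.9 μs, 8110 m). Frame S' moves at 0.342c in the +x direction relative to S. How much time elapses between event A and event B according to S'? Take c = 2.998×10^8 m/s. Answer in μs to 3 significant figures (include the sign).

Δt' ≈ 27.3 μs

γ = 1/√(1 − 0.342²) = 1.0642
Δt' = γ(Δt − vΔx/c²) = 1.0642 × (34.9 μs − 0.342×8110 m / (2.998×10^8 m/s))
= 1.0642 × (25.648 μs) = 27.3 μs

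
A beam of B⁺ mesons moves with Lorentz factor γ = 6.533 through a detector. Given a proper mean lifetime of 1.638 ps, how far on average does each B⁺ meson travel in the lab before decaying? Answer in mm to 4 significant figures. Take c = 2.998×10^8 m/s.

β = √(1 − 1/γ²) = √(1 − 1/6.533²) = 0.988215
Dilated lifetime: Δt = γτ₀ = 6.533 × 1.638 ps = 10.7011 ps
d = vΔt = 0.988215c × 10.7011 ps = 2.96267×10^8 m/s × 1.07011×10^-11 s = 3.170 mm

d ≈ 3.170 mm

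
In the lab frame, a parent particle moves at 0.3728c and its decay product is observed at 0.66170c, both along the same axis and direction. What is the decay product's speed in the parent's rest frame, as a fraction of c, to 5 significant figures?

u' ≈ 0.38350c

Inverse velocity addition: u' = (u − v)/(1 − uv/c²)
= (0.66170 − 0.3728)/(1 − 0.66170×0.3728) = 0.28890/0.7533182 = 0.38350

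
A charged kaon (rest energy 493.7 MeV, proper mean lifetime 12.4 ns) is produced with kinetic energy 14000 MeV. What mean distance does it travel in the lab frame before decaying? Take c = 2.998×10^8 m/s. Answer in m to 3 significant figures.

d ≈ 109 m

γ = 1 + K/(m₀c²) = 1 + 14000/493.7 = 29.357
β = √(1 − 1/γ²) = 0.99942
Dilated lifetime: γτ₀ = 29.357 × 12.4 ns = 364.03 ns
d = βc·γτ₀ = 0.99942 × (2.998×10^8 m/s) × 3.6403×10^-7 s = 109 m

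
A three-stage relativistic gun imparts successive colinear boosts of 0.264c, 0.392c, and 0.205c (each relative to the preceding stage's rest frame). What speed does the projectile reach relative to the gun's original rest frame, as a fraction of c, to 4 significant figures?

u ≈ 0.7126c

Compose boost 2: (0.392 + 0.264)/(1 + 0.392×0.264) = 0.6560/1.10349 = 0.594479
Compose boost 3: (0.205 + 0.594479)/(1 + 0.205×0.594479) = 0.799479/1.12187 = 0.7126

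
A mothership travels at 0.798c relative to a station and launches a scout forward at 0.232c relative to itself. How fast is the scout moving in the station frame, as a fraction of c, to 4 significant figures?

Compose boost 2: (0.232 + 0.798)/(1 + 0.232×0.798) = 1.030/1.18514 = 0.8691

u ≈ 0.8691c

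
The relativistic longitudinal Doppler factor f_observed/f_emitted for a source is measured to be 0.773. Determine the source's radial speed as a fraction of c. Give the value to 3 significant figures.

β ≈ 0.252

f_obs/f_src = √((1−β)/(1+β)) = 0.773  ⇒  (1−β)/(1+β) = 0.59753
β = |1 − D²|/(1 + D²) = |1 − 0.59753|/(1 + 0.59753) = 0.252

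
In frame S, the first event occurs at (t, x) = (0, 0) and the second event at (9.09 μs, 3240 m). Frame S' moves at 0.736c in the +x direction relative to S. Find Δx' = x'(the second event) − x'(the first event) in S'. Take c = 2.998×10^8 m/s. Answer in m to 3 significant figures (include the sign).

Δx' ≈ 1820 m

γ = 1/√(1 − 0.736²) = 1.4771
Δx' = γ(Δx − vΔt) = 1.4771 × (3240 m − 0.736×(2.998×10^8 m/s)×9.09×10^-6 s)
= 1.4771 × (1234.3 m) = 1820 m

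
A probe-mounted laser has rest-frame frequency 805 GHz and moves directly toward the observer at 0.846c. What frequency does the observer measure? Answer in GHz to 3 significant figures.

Relativistic Doppler: f_obs = f_src √((1+β)/(1−β))
= 805 × √(1.8460/0.15400) = 805 × 3.4622 = 2790 GHz

f_obs ≈ 2790 GHz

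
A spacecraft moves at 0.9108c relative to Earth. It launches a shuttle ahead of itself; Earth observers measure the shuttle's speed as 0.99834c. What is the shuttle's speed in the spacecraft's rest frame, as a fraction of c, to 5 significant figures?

u' ≈ 0.96503c

Inverse velocity addition: u' = (u − v)/(1 − uv/c²)
= (0.99834 − 0.9108)/(1 − 0.99834×0.9108) = 0.087540/0.09071193 = 0.96503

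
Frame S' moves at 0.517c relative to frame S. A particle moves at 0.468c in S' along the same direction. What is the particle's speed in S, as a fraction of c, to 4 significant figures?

u ≈ 0.7931c

Relativistic velocity addition: u = (u' + v)/(1 + u'v/c²)
= (0.468 + 0.517)/(1 + 0.468×0.517) = 0.9850/1.24196 = 0.7931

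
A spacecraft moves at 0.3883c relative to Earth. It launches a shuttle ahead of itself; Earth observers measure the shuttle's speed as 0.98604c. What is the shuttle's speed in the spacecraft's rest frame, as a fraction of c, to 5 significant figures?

u' ≈ 0.96860c

Inverse velocity addition: u' = (u − v)/(1 − uv/c²)
= (0.98604 − 0.3883)/(1 − 0.98604×0.3883) = 0.59774/0.6171207 = 0.96860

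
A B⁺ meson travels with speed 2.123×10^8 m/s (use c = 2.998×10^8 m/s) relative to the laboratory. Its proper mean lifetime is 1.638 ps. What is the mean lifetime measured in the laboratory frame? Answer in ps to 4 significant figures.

Δt ≈ 2.320 ps

β = v/c = 2.123×10^8 / 2.998×10^8 = 0.708139
γ = 1/√(1 − 0.708139²) = 1.41628
Time dilation: Δt = γτ₀ = 1.41628 × 1.638 ps = 2.320 ps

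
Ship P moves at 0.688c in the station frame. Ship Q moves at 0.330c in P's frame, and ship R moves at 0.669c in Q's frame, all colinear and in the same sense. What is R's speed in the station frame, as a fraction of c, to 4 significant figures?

Compose boost 2: (0.330 + 0.688)/(1 + 0.330×0.688) = 1.018/1.22704 = 0.829639
Compose boost 3: (0.669 + 0.829639)/(1 + 0.669×0.829639) = 1.49864/1.55503 = 0.9637

u ≈ 0.9637c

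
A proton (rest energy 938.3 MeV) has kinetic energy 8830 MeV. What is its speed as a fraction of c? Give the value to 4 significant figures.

β ≈ 0.9954

γ = 1 + K/(m₀c²) = 1 + 8830/938.3 = 10.4106
β = √(1 − 1/γ²) = 0.9954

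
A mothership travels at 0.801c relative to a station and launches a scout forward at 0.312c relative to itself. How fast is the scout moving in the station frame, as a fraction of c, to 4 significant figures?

Compose boost 2: (0.312 + 0.801)/(1 + 0.312×0.801) = 1.113/1.24991 = 0.8905

u ≈ 0.8905c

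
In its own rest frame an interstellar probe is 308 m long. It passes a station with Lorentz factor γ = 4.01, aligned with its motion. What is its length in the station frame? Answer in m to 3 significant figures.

γ = 4.01 (given)
Length contraction: L = L₀/γ = 308/4.01 = 76.8 m

L ≈ 76.8 m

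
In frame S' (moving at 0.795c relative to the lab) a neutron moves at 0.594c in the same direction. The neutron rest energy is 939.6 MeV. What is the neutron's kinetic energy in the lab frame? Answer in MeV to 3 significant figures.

K ≈ 1900 MeV

u_lab = (0.594 + 0.795)/(1 + 0.594×0.795) = 0.943467
γ = 1/√(1 − 0.943467²) = 3.0169
K = (γ − 1)m₀c² = (3.0169 − 1) × 939.6 = 2.0169 × 939.6 = 1900 MeV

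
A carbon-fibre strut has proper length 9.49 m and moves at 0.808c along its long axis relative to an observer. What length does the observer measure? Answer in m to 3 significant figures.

γ = 1/√(1 − 0.808²) = 1.6973
Length contraction: L = L₀/γ = 9.49/1.6973 = 5.59 m

L ≈ 5.59 m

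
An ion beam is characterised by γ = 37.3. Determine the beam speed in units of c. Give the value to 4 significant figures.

β ≈ 0.9996

β = √(1 − 1/γ²) = √(1 − 1/37.3²) = √(0.999281) = 0.9996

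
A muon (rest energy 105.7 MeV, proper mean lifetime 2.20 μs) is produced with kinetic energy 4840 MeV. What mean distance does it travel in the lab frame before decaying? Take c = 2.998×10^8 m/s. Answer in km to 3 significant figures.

γ = 1 + K/(m₀c²) = 1 + 4840/105.7 = 46.790
β = √(1 − 1/γ²) = 0.99977
Dilated lifetime: γτ₀ = 46.790 × 2.20 μs = 102.94 μs
d = βc·γτ₀ = 0.99977 × (2.998×10^8 m/s) × 0.00010294 s = 30.9 km

d ≈ 30.9 km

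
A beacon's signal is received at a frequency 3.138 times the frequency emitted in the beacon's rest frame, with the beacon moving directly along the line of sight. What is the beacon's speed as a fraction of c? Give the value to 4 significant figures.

f_obs/f_src = √((1+β)/(1−β)) = 3.138  ⇒  (1+β)/(1−β) = 9.84704
β = |1 − D²|/(1 + D²) = |1 − 9.84704|/(1 + 9.84704) = 0.8156

β ≈ 0.8156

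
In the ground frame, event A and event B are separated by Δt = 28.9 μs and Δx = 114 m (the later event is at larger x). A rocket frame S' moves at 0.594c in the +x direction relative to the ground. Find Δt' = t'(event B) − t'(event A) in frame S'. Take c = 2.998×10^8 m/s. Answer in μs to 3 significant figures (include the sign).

γ = 1/√(1 − 0.594²) = 1.2431
Δt' = γ(Δt − vΔx/c²) = 1.2431 × (28.9 μs − 0.594×114 m / (2.998×10^8 m/s))
= 1.2431 × (28.674 μs) = 35.6 μs

Δt' ≈ 35.6 μs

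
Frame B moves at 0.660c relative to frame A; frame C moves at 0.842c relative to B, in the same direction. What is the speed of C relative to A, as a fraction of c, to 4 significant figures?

Compose boost 2: (0.842 + 0.660)/(1 + 0.842×0.660) = 1.502/1.55572 = 0.9655

u ≈ 0.9655c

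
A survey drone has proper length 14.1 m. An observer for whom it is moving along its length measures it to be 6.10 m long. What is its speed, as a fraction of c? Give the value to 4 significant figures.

β ≈ 0.9016

γ = L₀/L = 14.1/6.10 = 2.31148
β = √(1 − 1/γ²) = 0.9016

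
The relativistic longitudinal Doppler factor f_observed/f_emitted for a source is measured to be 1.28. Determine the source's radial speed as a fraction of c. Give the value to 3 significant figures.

f_obs/f_src = √((1+β)/(1−β)) = 1.28  ⇒  (1+β)/(1−β) = 1.6384
β = |1 − D²|/(1 + D²) = |1 − 1.6384|/(1 + 1.6384) = 0.242

β ≈ 0.242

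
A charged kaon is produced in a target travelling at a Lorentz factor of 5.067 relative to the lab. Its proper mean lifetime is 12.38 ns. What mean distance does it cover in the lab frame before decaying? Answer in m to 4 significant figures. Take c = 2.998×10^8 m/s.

d ≈ 18.44 m

β = √(1 − 1/γ²) = √(1 − 1/5.067²) = 0.980332
Dilated lifetime: Δt = γτ₀ = 5.067 × 12.38 ns = 62.7295 ns
d = vΔt = 0.980332c × 62.7295 ns = 2.93904×10^8 m/s × 6.27295×10^-8 s = 18.44 m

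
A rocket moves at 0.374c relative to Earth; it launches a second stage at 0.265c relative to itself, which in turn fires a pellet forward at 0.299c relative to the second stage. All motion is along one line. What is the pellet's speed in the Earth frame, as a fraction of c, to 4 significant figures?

u ≈ 0.7500c

Compose boost 2: (0.265 + 0.374)/(1 + 0.265×0.374) = 0.6390/1.09911 = 0.581379
Compose boost 3: (0.299 + 0.581379)/(1 + 0.299×0.581379) = 0.880379/1.17383 = 0.7500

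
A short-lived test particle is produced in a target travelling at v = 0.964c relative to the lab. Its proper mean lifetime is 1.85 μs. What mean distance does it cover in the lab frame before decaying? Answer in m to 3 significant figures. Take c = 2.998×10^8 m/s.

d ≈ 2010 m

γ = 1/√(1 − 0.964²) = 3.7608
Dilated lifetime: Δt = γτ₀ = 3.7608 × 1.85 μs = 6.9574 μs
d = vΔt = 0.964c × 6.9574 μs = 2.8901×10^8 m/s × 6.9574×10^-6 s = 2010 m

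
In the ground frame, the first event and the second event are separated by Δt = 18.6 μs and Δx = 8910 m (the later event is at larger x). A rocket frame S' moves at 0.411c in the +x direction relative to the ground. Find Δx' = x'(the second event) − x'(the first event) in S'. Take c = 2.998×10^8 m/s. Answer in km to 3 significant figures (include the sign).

γ = 1/√(1 − 0.411²) = 1.0969
Δx' = γ(Δx − vΔt) = 1.0969 × (8910 m − 0.411×(2.998×10^8 m/s)×18.6×10^-6 s)
= 1.0969 × (6618.1 m) = 7.26 km

Δx' ≈ 7.26 km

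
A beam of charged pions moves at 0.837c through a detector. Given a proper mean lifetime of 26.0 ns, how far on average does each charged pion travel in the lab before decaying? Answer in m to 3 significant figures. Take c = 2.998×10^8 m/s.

d ≈ 11.9 m

γ = 1/√(1 − 0.837²) = 1.8275
Dilated lifetime: Δt = γτ₀ = 1.8275 × 26.0 ns = 47.514 ns
d = vΔt = 0.837c × 47.514 ns = 2.5093×10^8 m/s × 4.7514×10^-8 s = 11.9 m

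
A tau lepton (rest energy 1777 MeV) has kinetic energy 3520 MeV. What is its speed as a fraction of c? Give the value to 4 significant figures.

β ≈ 0.9420

γ = 1 + K/(m₀c²) = 1 + 3520/1777 = 2.98087
β = √(1 − 1/γ²) = 0.9420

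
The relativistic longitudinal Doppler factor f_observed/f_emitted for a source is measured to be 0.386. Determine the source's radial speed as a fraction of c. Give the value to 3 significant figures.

f_obs/f_src = √((1−β)/(1+β)) = 0.386  ⇒  (1−β)/(1+β) = 0.14900
β = |1 − D²|/(1 + D²) = |1 − 0.14900|/(1 + 0.14900) = 0.741

β ≈ 0.741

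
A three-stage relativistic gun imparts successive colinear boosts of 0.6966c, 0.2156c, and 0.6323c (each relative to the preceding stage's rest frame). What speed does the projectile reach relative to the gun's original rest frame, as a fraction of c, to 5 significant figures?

u ≈ 0.94933c

Compose boost 2: (0.2156 + 0.6966)/(1 + 0.2156×0.6966) = 0.91220/1.150187 = 0.7930885
Compose boost 3: (0.6323 + 0.7930885)/(1 + 0.6323×0.7930885) = 1.425388/1.501470 = 0.94933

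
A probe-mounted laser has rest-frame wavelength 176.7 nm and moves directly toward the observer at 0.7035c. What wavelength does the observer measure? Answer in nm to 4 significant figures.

λ_obs ≈ 73.72 nm

Relativistic Doppler: λ_obs = λ_src √((1−β)/(1+β))
= 176.7 × √(0.296500/1.70350) = 176.7 × 0.417197 = 73.72 nm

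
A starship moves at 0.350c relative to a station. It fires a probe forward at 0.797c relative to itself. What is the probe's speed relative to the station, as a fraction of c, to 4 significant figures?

u ≈ 0.8968c

Relativistic velocity addition: u = (u' + v)/(1 + u'v/c²)
= (0.797 + 0.350)/(1 + 0.797×0.350) = 1.147/1.27895 = 0.8968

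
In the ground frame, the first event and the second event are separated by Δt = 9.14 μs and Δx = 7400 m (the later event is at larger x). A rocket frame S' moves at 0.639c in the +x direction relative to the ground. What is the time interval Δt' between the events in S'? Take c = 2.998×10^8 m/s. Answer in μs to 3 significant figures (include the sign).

γ = 1/√(1 − 0.639²) = 1.3000
Δt' = γ(Δt − vΔx/c²) = 1.3000 × (9.14 μs − 0.639×7400 m / (2.998×10^8 m/s))
= 1.3000 × (-6.6325 μs) = -8.62 μs

Δt' ≈ -8.62 μs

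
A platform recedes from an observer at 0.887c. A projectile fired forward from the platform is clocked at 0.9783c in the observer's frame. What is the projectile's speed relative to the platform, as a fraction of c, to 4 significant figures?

u' ≈ 0.6904c

Inverse velocity addition: u' = (u − v)/(1 − uv/c²)
= (0.9783 − 0.887)/(1 − 0.9783×0.887) = 0.09130/0.132248 = 0.6904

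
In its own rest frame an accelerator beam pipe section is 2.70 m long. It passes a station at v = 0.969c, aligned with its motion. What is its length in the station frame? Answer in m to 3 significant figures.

γ = 1/√(1 − 0.969²) = 4.0476
Length contraction: L = L₀/γ = 2.70/4.0476 = 0.667 m

L ≈ 0.667 m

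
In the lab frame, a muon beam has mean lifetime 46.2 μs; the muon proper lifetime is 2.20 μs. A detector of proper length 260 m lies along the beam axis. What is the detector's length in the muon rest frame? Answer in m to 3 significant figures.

L ≈ 12.4 m

Time dilation ⇒ γ = Δt/τ₀ = 46.2/2.20 = 21.000
Length contraction: L = L₀/γ = 260/21.000 = 12.4 m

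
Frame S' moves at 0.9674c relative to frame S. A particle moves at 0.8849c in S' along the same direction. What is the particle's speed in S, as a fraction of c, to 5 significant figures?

u ≈ 0.99798c

Relativistic velocity addition: u = (u' + v)/(1 + u'v/c²)
= (0.8849 + 0.9674)/(1 + 0.8849×0.9674) = 1.8523/1.856052 = 0.99798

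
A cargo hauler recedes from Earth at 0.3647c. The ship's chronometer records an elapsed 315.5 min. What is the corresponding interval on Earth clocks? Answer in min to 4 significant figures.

γ = 1/√(1 − 0.3647²) = 1.07397
Time dilation: Δt = γτ₀ = 1.07397 × 315.5 min = 338.8 min

Δt ≈ 338.8 min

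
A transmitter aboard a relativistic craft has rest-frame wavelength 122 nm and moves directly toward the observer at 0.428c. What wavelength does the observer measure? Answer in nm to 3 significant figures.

Relativistic Doppler: λ_obs = λ_src √((1−β)/(1+β))
= 122 × √(0.57200/1.4280) = 122 × 0.63290 = 77.2 nm

λ_obs ≈ 77.2 nm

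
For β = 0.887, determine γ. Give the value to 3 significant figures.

γ ≈ 2.17

γ = 1/√(1 − β²) = 1/√(1 − 0.887²) = 1/√(0.21323) = 2.17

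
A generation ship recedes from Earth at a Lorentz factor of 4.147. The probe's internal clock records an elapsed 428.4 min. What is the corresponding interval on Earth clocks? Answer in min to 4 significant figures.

Δt ≈ 1777 min

γ = 4.147 (given)
Time dilation: Δt = γτ₀ = 4.147 × 428.4 min = 1777 min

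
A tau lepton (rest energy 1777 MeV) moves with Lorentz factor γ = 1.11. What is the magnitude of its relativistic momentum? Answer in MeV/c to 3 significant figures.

p ≈ 856 MeV/c

β = √(1 − 1/γ²) = √(1 − 1/1.11²) = 0.43402
p = γβm₀c = 1.11 × 0.43402 × 1777 MeV/c = 856 MeV/c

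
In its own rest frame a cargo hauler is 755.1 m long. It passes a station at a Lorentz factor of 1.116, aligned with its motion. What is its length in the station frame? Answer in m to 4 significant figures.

γ = 1.116 (given)
Length contraction: L = L₀/γ = 755.1/1.116 = 676.6 m

L ≈ 676.6 m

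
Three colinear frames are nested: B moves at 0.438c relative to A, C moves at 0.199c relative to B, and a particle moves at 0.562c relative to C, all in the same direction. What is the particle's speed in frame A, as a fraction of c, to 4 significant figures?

u ≈ 0.8636c

Compose boost 2: (0.199 + 0.438)/(1 + 0.199×0.438) = 0.6370/1.08716 = 0.585929
Compose boost 3: (0.562 + 0.585929)/(1 + 0.562×0.585929) = 1.14793/1.32929 = 0.8636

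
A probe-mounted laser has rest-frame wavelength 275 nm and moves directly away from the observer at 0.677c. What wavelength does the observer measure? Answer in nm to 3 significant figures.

Relativistic Doppler: λ_obs = λ_src √((1+β)/(1−β))
= 275 × √(1.6770/0.32300) = 275 × 2.2786 = 627 nm

λ_obs ≈ 627 nm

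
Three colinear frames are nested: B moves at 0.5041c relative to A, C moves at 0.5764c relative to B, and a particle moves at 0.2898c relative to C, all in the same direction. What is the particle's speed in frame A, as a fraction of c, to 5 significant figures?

Compose boost 2: (0.5764 + 0.5041)/(1 + 0.5764×0.5041) = 1.0805/1.290563 = 0.8372313
Compose boost 3: (0.2898 + 0.8372313)/(1 + 0.2898×0.8372313) = 1.127031/1.242630 = 0.90697

u ≈ 0.90697c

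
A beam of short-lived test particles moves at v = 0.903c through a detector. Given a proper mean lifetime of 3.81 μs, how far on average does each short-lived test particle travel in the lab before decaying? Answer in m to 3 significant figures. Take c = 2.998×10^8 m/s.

d ≈ 2400 m

γ = 1/√(1 − 0.903²) = 2.3275
Dilated lifetime: Δt = γτ₀ = 2.3275 × 3.81 μs = 8.8679 μs
d = vΔt = 0.903c × 8.8679 μs = 2.7072×10^8 m/s × 8.8679×10^-6 s = 2400 m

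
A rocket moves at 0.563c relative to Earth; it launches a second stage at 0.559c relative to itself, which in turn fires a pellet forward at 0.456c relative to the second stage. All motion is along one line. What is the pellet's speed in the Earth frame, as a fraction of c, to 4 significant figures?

u ≈ 0.9426c

Compose boost 2: (0.559 + 0.563)/(1 + 0.559×0.563) = 1.122/1.31472 = 0.853416
Compose boost 3: (0.456 + 0.853416)/(1 + 0.456×0.853416) = 1.30942/1.38916 = 0.9426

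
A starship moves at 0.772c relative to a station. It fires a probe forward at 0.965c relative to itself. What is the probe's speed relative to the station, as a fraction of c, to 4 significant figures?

u ≈ 0.9954c

Relativistic velocity addition: u = (u' + v)/(1 + u'v/c²)
= (0.965 + 0.772)/(1 + 0.965×0.772) = 1.737/1.74498 = 0.9954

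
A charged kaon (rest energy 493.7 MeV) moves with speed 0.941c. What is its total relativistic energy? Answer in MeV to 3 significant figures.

γ = 1/√(1 − 0.941²) = 2.9550
E = γm₀c² = 2.9550 × 493.7 MeV = 1460 MeV

E ≈ 1460 MeV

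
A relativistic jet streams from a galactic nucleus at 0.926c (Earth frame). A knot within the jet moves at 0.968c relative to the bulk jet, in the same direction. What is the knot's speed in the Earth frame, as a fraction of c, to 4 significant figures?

u ≈ 0.9988c

Relativistic velocity addition: u = (u' + v)/(1 + u'v/c²)
= (0.968 + 0.926)/(1 + 0.968×0.926) = 1.894/1.89637 = 0.9988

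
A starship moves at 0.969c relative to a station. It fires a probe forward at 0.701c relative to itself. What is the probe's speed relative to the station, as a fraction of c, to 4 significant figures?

u ≈ 0.9945c

Relativistic velocity addition: u = (u' + v)/(1 + u'v/c²)
= (0.701 + 0.969)/(1 + 0.701×0.969) = 1.670/1.67927 = 0.9945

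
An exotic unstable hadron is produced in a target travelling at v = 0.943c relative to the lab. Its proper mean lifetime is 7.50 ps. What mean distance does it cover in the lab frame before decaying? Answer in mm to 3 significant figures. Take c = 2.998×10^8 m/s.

d ≈ 6.37 mm

γ = 1/√(1 − 0.943²) = 3.0049
Dilated lifetime: Δt = γτ₀ = 3.0049 × 7.50 ps = 22.537 ps
d = vΔt = 0.943c × 22.537 ps = 2.8271×10^8 m/s × 2.2537×10^-11 s = 6.37 mm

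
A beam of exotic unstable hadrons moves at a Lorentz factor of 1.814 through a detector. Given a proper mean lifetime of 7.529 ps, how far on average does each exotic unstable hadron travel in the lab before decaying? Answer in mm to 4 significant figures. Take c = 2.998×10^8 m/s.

β = √(1 − 1/γ²) = √(1 − 1/1.814²) = 0.834328
Dilated lifetime: Δt = γτ₀ = 1.814 × 7.529 ps = 13.6576 ps
d = vΔt = 0.834328c × 13.6576 ps = 2.50132×10^8 m/s × 1.36576×10^-11 s = 3.416 mm

d ≈ 3.416 mm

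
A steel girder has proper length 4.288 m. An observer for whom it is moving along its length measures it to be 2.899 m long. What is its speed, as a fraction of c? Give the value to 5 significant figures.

γ = L₀/L = 4.288/2.899 = 1.479131
β = √(1 − 1/γ²) = 0.73683

β ≈ 0.73683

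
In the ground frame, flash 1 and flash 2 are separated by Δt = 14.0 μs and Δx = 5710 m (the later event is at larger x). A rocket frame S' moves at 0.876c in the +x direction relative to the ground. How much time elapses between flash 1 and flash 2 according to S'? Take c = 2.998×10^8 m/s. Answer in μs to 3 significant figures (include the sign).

γ = 1/√(1 − 0.876²) = 2.0734
Δt' = γ(Δt − vΔx/c²) = 2.0734 × (14.0 μs − 0.876×5710 m / (2.998×10^8 m/s))
= 2.0734 × (-2.6843 μs) = -5.57 μs

Δt' ≈ -5.57 μs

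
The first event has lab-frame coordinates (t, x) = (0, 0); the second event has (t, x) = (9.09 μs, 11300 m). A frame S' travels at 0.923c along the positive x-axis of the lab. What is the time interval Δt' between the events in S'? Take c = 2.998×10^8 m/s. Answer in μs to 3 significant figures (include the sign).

Δt' ≈ -66.8 μs

γ = 1/√(1 − 0.923²) = 2.5988
Δt' = γ(Δt − vΔx/c²) = 2.5988 × (9.09 μs − 0.923×11300 m / (2.998×10^8 m/s))
= 2.5988 × (-25.700 μs) = -66.8 μs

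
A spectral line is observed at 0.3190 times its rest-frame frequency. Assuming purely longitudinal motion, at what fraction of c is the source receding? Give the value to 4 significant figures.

β ≈ 0.8153

f_obs/f_src = √((1−β)/(1+β)) = 0.3190  ⇒  (1−β)/(1+β) = 0.101761
β = |1 − D²|/(1 + D²) = |1 − 0.101761|/(1 + 0.101761) = 0.8153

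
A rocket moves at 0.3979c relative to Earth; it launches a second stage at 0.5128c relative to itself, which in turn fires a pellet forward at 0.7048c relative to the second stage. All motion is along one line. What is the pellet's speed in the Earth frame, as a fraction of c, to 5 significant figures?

Compose boost 2: (0.5128 + 0.3979)/(1 + 0.5128×0.3979) = 0.91070/1.204043 = 0.7563683
Compose boost 3: (0.7048 + 0.7563683)/(1 + 0.7048×0.7563683) = 1.461168/1.533088 = 0.95309

u ≈ 0.95309c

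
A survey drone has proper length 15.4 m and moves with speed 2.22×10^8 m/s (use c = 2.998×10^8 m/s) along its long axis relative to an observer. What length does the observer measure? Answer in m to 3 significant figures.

L ≈ 10.3 m

β = v/c = 2.22×10^8 / 2.998×10^8 = 0.74049
γ = 1/√(1 − 0.74049²) = 1.4880
Length contraction: L = L₀/γ = 15.4/1.4880 = 10.3 m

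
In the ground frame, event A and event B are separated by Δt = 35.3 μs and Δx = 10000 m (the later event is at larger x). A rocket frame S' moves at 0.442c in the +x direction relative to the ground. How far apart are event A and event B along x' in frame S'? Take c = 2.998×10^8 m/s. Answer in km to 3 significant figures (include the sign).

γ = 1/√(1 − 0.442²) = 1.1148
Δx' = γ(Δx − vΔt) = 1.1148 × (10000 m − 0.442×(2.998×10^8 m/s)×35.3×10^-6 s)
= 1.1148 × (5322.3 m) = 5.93 km

Δx' ≈ 5.93 km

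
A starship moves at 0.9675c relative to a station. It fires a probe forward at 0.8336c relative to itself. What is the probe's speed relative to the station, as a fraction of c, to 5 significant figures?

Relativistic velocity addition: u = (u' + v)/(1 + u'v/c²)
= (0.8336 + 0.9675)/(1 + 0.8336×0.9675) = 1.8011/1.806508 = 0.99701

u ≈ 0.99701c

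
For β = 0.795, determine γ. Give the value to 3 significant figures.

γ ≈ 1.65

γ = 1/√(1 − β²) = 1/√(1 − 0.795²) = 1/√(0.36797) = 1.65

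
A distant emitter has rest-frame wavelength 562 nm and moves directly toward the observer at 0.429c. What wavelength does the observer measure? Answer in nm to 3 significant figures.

Relativistic Doppler: λ_obs = λ_src √((1−β)/(1+β))
= 562 × √(0.57100/1.4290) = 562 × 0.63212 = 355 nm

λ_obs ≈ 355 nm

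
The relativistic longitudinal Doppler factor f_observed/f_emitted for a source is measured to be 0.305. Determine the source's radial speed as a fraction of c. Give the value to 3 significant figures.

f_obs/f_src = √((1−β)/(1+β)) = 0.305  ⇒  (1−β)/(1+β) = 0.093025
β = |1 − D²|/(1 + D²) = |1 − 0.093025|/(1 + 0.093025) = 0.830

β ≈ 0.830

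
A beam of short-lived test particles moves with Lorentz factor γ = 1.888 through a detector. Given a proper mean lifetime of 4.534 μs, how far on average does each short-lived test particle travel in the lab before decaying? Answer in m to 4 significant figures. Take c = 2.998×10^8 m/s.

β = √(1 − 1/γ²) = √(1 − 1/1.888²) = 0.848209
Dilated lifetime: Δt = γτ₀ = 1.888 × 4.534 μs = 8.56019 μs
d = vΔt = 0.848209c × 8.56019 μs = 2.54293×10^8 m/s × 8.56019×10^-6 s = 2177 m

d ≈ 2177 m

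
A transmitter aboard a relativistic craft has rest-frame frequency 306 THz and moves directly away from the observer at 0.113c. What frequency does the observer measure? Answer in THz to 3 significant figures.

f_obs ≈ 273 THz

Relativistic Doppler: f_obs = f_src √((1−β)/(1+β))
= 306 × √(0.88700/1.1130) = 306 × 0.89272 = 273 THz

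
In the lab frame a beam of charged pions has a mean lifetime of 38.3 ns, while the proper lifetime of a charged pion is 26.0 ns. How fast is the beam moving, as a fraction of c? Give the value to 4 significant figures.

β ≈ 0.7343

γ = Δt/τ₀ = 38.3/26.0 = 1.47308
β = √(1 − 1/γ²) = √(1 − 1/1.47308²) = 0.7343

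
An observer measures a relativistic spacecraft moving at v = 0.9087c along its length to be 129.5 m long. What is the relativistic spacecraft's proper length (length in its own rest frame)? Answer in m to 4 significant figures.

γ = 1/√(1 − 0.9087²) = 2.39550
L₀ = γL = 2.39550 × 129.5 = 310.2 m

L₀ ≈ 310.2 m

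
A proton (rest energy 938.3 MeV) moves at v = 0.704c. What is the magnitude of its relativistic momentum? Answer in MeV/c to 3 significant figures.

p ≈ 930 MeV/c

γ = 1/√(1 − 0.704²) = 1.4081
p = γβm₀c = 1.4081 × 0.704 × 938.3 MeV/c = 930 MeV/c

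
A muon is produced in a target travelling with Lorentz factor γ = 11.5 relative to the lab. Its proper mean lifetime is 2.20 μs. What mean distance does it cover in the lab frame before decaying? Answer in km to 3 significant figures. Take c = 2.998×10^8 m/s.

d ≈ 7.56 km

β = √(1 − 1/γ²) = √(1 − 1/11.5²) = 0.99621
Dilated lifetime: Δt = γτ₀ = 11.5 × 2.20 μs = 25.300 μs
d = vΔt = 0.99621c × 25.300 μs = 2.9866×10^8 m/s × 2.5300×10^-5 s = 7.56 km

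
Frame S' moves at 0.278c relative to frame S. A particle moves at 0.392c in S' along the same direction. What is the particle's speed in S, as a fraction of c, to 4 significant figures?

u ≈ 0.6042c

Relativistic velocity addition: u = (u' + v)/(1 + u'v/c²)
= (0.392 + 0.278)/(1 + 0.392×0.278) = 0.6700/1.10898 = 0.6042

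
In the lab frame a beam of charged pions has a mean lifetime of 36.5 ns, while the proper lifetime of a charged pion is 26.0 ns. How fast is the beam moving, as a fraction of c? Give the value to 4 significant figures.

β ≈ 0.7018

γ = Δt/τ₀ = 36.5/26.0 = 1.40385
β = √(1 − 1/γ²) = √(1 − 1/1.40385²) = 0.7018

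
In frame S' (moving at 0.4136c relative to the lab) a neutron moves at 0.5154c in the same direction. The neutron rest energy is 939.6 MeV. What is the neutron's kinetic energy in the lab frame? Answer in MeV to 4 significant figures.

K ≈ 521.4 MeV

u_lab = (0.5154 + 0.4136)/(1 + 0.5154×0.4136) = 0.7657628
γ = 1/√(1 − 0.7657628²) = 1.55491
K = (γ − 1)m₀c² = (1.55491 − 1) × 939.6 = 0.554912 × 939.6 = 521.4 MeV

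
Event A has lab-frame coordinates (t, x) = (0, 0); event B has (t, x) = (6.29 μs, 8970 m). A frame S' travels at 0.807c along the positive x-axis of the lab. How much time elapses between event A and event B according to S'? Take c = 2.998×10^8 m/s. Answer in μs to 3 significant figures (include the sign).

Δt' ≈ -30.2 μs

γ = 1/√(1 − 0.807²) = 1.6933
Δt' = γ(Δt − vΔx/c²) = 1.6933 × (6.29 μs − 0.807×8970 m / (2.998×10^8 m/s))
= 1.6933 × (-17.855 μs) = -30.2 μs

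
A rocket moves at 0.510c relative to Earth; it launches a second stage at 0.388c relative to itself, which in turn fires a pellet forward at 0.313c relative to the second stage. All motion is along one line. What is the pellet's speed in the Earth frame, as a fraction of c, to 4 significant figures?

u ≈ 0.8607c

Compose boost 2: (0.388 + 0.510)/(1 + 0.388×0.510) = 0.8980/1.19788 = 0.749658
Compose boost 3: (0.313 + 0.749658)/(1 + 0.313×0.749658) = 1.06266/1.23464 = 0.8607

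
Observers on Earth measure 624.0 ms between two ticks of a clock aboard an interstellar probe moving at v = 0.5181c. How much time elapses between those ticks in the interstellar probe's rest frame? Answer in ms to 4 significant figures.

τ₀ ≈ 533.7 ms

γ = 1/√(1 − 0.5181²) = 1.16915
Proper time: τ₀ = Δt/γ = 624.0/1.16915 = 533.7 ms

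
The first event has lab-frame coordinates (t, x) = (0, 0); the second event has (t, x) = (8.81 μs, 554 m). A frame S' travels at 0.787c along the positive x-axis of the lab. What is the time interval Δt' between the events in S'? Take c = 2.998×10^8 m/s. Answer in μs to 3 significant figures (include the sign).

Δt' ≈ 11.9 μs

γ = 1/√(1 − 0.787²) = 1.6209
Δt' = γ(Δt − vΔx/c²) = 1.6209 × (8.81 μs − 0.787×554 m / (2.998×10^8 m/s))
= 1.6209 × (7.3557 μs) = 11.9 μs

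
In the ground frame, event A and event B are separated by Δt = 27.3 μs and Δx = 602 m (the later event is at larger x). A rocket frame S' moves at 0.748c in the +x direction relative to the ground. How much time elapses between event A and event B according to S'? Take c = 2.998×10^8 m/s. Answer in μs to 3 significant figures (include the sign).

Δt' ≈ 38.9 μs

γ = 1/√(1 − 0.748²) = 1.5067
Δt' = γ(Δt − vΔx/c²) = 1.5067 × (27.3 μs − 0.748×602 m / (2.998×10^8 m/s))
= 1.5067 × (25.798 μs) = 38.9 μs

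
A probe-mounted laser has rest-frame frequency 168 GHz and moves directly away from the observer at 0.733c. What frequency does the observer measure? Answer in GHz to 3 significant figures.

Relativistic Doppler: f_obs = f_src √((1−β)/(1+β))
= 168 × √(0.26700/1.7330) = 168 × 0.39252 = 65.9 GHz

f_obs ≈ 65.9 GHz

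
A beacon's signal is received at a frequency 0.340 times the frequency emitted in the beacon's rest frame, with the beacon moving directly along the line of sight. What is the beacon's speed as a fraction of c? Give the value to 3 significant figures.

β ≈ 0.793

f_obs/f_src = √((1−β)/(1+β)) = 0.340  ⇒  (1−β)/(1+β) = 0.11560
β = |1 − D²|/(1 + D²) = |1 − 0.11560|/(1 + 0.11560) = 0.793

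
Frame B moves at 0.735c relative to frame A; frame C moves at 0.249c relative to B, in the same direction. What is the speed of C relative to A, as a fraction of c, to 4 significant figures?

Compose boost 2: (0.249 + 0.735)/(1 + 0.249×0.735) = 0.9840/1.18301 = 0.8318

u ≈ 0.8318c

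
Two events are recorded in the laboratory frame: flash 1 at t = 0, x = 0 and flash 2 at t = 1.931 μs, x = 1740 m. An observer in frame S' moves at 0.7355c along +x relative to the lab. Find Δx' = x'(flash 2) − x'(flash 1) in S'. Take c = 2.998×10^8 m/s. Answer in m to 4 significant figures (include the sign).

γ = 1/√(1 − 0.7355²) = 1.47596
Δx' = γ(Δx − vΔt) = 1.47596 × (1740 m − 0.7355×(2.998×10^8 m/s)×1.931×10^-6 s)
= 1.47596 × (1314.21 m) = 1940 m

Δx' ≈ 1940 m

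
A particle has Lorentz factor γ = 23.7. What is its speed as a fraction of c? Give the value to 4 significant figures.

β ≈ 0.9991

β = √(1 − 1/γ²) = √(1 − 1/23.7²) = √(0.998220) = 0.9991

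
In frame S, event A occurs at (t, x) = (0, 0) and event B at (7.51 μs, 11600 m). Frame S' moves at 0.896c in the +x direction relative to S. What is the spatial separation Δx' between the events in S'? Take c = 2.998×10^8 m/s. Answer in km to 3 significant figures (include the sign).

Δx' ≈ 21.6 km

γ = 1/√(1 − 0.896²) = 2.2520
Δx' = γ(Δx − vΔt) = 2.2520 × (11600 m − 0.896×(2.998×10^8 m/s)×7.51×10^-6 s)
= 2.2520 × (9582.7 m) = 21.6 km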